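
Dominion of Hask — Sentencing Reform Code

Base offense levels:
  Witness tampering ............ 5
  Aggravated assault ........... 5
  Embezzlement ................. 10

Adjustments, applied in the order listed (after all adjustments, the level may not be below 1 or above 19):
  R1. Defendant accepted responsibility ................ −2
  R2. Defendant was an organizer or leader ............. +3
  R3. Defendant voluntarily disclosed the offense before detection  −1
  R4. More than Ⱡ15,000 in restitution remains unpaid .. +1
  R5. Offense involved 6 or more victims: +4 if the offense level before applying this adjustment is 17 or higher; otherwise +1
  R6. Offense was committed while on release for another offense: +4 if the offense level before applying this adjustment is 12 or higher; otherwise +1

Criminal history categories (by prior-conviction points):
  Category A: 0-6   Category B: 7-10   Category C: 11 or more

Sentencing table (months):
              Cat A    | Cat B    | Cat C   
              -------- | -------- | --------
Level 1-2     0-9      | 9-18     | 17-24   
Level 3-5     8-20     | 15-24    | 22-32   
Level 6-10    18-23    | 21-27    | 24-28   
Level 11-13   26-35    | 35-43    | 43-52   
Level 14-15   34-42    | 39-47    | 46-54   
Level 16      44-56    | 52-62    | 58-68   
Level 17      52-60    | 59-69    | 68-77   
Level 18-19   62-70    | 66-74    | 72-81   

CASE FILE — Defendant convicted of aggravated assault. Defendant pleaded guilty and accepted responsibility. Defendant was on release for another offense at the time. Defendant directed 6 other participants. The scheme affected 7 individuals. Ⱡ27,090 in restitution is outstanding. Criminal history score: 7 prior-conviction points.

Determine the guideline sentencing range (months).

21-27 months

Base offense level for aggravated assault: 5.
R1 applies: 5 − 2 = 3.
R2 applies: 3 + 3 = 6.
R4 applies: 6 + 1 = 7.
R5 applies (level before this adjustment is 7 < 17, so +1): 7 + 1 = 8.
R6 applies (level before this adjustment is 8 < 12, so +1): 8 + 1 = 9.
Final offense level: 9.
Criminal history: 7 prior points → Category B (7-10).
Level 9 falls in the 6-10 band.
Grid: Level 6-10 × Category B = 21-27 months.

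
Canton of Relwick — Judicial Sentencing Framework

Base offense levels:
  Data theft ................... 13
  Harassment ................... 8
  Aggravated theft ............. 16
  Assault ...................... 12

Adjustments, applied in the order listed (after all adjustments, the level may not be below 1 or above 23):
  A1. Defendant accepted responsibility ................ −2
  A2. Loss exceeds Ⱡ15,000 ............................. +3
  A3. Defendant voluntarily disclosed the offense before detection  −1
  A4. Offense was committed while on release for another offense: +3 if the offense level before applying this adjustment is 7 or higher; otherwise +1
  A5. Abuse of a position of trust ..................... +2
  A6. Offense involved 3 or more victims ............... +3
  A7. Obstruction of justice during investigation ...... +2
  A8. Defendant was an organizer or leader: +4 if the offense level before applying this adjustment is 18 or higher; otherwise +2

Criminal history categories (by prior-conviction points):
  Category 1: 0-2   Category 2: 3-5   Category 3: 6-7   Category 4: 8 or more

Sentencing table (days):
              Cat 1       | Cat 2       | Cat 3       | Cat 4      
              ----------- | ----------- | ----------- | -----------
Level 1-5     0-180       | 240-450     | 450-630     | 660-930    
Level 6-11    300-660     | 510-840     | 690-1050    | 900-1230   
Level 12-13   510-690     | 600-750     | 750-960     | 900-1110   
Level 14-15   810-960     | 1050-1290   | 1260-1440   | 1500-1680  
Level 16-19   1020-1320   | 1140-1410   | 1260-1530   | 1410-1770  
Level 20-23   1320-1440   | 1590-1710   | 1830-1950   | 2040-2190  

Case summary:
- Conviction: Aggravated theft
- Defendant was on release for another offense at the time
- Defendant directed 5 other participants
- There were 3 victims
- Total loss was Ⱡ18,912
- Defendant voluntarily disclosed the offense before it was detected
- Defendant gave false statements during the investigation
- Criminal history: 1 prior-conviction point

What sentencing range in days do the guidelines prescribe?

Base offense level for aggravated theft: 16.
A2 applies: 16 + 3 = 19.
A3 applies: 19 − 1 = 18.
A4 applies (level before this adjustment is 18 ≥ 7, so +3): 18 + 3 = 21.
A5 does not apply.
A6 applies: 21 + 3 = 24.
A7 applies: 24 + 2 = 26.
A8 applies (level before this adjustment is 26 ≥ 18, so +4): 26 + 4 = 30.
Level 30 exceeds the maximum of 23; capped at 23.
Final offense level: 23.
Criminal history: 1 prior point → Category 1 (0-2).
Level 23 falls in the 20-23 band.
Grid: Level 20-23 × Category 1 = 1320-1440 days.

1320-1440 days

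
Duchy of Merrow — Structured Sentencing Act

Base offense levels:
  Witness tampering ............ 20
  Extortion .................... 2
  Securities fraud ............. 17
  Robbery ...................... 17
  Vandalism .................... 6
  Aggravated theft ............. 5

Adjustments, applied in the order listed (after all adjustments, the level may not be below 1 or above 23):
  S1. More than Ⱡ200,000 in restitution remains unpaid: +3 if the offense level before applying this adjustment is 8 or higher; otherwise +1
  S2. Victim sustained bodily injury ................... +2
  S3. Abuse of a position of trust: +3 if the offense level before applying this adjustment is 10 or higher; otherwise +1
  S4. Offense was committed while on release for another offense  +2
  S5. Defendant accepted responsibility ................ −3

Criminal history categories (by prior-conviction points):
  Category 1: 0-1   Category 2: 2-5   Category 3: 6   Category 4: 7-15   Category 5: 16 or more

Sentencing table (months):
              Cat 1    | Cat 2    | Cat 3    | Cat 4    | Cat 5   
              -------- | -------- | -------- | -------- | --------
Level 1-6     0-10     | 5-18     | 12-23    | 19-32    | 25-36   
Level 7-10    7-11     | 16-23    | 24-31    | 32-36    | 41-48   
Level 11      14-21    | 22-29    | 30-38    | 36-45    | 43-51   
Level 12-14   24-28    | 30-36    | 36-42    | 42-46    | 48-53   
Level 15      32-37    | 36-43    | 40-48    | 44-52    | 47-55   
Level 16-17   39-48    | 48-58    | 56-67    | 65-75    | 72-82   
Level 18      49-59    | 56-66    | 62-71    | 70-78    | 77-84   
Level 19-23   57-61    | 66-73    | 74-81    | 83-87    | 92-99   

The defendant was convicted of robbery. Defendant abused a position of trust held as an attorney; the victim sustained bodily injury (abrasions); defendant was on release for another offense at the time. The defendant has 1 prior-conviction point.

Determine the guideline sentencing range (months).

57-61 months

Base offense level for robbery: 17.
S1 does not apply.
S2 applies: 17 + 2 = 19.
S3 applies (level before this adjustment is 19 ≥ 10, so +3): 19 + 3 = 22.
S4 applies: 22 + 2 = 24.
Level 24 exceeds the maximum of 23; capped at 23.
Final offense level: 23.
Criminal history: 1 prior point → Category 1 (0-1).
Level 23 falls in the 19-23 band.
Grid: Level 19-23 × Category 1 = 57-61 months.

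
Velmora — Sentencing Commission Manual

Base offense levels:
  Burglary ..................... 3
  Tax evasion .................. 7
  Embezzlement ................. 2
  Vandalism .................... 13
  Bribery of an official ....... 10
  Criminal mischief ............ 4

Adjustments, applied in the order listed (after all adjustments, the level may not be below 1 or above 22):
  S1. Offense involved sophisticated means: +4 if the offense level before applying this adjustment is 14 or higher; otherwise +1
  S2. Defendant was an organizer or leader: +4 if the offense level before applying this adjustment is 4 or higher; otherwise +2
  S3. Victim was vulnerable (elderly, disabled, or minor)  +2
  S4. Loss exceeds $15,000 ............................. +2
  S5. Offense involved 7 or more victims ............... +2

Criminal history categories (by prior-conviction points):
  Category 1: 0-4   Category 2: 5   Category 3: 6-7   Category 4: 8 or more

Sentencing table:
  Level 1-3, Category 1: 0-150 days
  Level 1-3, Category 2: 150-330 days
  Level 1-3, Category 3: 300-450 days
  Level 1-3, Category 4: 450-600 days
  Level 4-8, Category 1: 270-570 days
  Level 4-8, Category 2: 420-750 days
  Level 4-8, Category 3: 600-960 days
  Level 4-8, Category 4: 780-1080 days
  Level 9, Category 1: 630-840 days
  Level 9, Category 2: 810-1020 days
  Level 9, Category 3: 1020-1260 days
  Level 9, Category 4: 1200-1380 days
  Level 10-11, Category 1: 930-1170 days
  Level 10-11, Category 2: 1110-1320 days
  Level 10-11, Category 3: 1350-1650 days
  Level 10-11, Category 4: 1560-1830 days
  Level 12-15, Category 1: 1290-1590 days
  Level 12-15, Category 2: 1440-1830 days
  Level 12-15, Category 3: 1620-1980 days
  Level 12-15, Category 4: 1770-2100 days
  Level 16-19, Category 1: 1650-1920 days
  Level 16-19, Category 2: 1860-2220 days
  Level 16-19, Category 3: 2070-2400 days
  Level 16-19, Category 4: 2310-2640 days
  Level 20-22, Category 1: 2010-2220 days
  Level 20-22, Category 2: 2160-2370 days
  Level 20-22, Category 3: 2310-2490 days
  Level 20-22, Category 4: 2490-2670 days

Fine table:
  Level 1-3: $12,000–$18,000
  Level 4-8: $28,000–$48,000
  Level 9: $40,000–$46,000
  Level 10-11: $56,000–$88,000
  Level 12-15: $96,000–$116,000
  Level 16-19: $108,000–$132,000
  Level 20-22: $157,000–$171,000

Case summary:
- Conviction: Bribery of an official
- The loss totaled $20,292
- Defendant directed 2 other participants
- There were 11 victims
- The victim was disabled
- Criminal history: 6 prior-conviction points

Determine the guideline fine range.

Base offense level for bribery of an official: 10.
S2 applies (level before this adjustment is 10 ≥ 4, so +4): 10 + 4 = 14.
S3 applies: 14 + 2 = 16.
S4 applies: 16 + 2 = 18.
S5 applies: 18 + 2 = 20.
Final offense level: 20.
Level 20 falls in the 20-22 band.
Fine table: Level 20-22 → $157,000–$171,000.

$157,000–$171,000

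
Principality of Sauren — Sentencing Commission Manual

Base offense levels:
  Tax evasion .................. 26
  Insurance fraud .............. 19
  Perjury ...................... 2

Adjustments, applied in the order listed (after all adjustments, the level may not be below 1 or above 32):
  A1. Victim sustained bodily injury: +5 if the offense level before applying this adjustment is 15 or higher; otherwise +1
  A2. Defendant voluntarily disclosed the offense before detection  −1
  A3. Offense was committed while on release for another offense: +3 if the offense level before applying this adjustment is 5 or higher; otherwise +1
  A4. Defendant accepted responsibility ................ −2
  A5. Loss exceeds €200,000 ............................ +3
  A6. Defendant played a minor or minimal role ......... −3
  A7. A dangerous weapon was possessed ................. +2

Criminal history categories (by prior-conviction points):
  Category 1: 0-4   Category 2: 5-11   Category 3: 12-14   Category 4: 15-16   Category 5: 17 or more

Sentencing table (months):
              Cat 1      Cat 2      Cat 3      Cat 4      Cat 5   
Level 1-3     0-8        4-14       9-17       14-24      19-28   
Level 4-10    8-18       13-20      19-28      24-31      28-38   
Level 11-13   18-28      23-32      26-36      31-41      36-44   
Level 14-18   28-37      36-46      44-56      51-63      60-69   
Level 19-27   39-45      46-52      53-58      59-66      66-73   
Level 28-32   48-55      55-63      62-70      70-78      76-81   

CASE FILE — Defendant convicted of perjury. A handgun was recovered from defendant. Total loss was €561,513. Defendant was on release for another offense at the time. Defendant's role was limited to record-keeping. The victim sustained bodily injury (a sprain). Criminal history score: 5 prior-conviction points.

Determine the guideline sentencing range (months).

13-20 months

Base offense level for perjury: 2.
A1 applies (level before this adjustment is 2 < 15, so +1): 2 + 1 = 3.
A2 does not apply.
A3 applies (level before this adjustment is 3 < 5, so +1): 3 + 1 = 4.
A5 applies: 4 + 3 = 7.
A6 applies: 7 − 3 = 4.
A7 applies: 4 + 2 = 6.
Final offense level: 6.
Criminal history: 5 prior points → Category 2 (5-11).
Level 6 falls in the 4-10 band.
Grid: Level 4-10 × Category 2 = 13-20 months.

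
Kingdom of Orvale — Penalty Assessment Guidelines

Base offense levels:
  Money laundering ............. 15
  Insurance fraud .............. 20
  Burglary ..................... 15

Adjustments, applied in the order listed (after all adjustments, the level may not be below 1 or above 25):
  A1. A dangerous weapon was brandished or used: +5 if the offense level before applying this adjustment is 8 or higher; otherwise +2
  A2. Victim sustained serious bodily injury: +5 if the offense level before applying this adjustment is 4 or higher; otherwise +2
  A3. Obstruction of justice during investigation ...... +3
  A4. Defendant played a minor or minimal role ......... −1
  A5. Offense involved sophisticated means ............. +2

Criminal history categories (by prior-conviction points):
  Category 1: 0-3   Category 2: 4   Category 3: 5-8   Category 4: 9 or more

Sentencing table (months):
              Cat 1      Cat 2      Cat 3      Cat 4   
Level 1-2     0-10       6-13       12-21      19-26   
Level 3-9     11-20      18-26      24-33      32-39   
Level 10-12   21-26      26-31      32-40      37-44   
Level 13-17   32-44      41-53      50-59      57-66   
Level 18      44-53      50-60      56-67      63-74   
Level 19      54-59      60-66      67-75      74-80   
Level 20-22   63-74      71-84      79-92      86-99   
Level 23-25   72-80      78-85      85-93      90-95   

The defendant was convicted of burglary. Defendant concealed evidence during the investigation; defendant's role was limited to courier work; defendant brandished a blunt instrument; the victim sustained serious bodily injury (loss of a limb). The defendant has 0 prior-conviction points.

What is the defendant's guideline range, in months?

72-80 months

Base offense level for burglary: 15.
A1 applies (level before this adjustment is 15 ≥ 8, so +5): 15 + 5 = 20.
A2 applies (level before this adjustment is 20 ≥ 4, so +5): 20 + 5 = 25.
A3 applies: 25 + 3 = 28.
A4 applies: 28 − 1 = 27.
A5 does not apply.
Level 27 exceeds the maximum of 25; capped at 25.
Final offense level: 25.
Criminal history: 0 prior points → Category 1 (0-3).
Level 25 falls in the 23-25 band.
Grid: Level 23-25 × Category 1 = 72-80 months.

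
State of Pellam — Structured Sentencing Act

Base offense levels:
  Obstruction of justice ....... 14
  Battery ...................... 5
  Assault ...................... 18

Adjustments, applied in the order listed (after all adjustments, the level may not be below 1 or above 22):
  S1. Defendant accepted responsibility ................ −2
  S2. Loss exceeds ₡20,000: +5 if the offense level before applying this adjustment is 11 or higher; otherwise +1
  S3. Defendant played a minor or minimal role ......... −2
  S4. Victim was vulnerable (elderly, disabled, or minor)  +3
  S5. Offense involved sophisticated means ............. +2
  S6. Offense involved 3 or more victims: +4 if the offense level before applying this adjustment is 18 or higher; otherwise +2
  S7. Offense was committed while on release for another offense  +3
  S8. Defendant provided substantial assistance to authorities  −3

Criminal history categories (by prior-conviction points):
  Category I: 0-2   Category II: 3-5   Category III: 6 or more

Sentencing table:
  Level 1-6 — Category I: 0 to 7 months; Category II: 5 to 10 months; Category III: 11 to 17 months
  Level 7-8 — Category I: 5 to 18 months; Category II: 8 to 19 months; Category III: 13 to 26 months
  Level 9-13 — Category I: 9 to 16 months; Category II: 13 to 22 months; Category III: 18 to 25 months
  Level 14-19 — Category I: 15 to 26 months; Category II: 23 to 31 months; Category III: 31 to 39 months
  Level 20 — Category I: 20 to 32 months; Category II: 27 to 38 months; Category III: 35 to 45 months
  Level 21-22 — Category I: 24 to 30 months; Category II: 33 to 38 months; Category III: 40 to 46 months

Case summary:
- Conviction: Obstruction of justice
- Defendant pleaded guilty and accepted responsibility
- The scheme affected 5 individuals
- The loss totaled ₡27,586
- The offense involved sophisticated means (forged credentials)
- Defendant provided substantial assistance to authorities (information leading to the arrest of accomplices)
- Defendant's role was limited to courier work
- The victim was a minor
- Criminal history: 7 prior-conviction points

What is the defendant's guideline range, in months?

40-46 months

Base offense level for obstruction of justice: 14.
S1 applies: 14 − 2 = 12.
S2 applies (level before this adjustment is 12 ≥ 11, so +5): 12 + 5 = 17.
S3 applies: 17 − 2 = 15.
S4 applies: 15 + 3 = 18.
S5 applies: 18 + 2 = 20.
S6 applies (level before this adjustment is 20 ≥ 18, so +4): 20 + 4 = 24.
S8 applies: 24 − 3 = 21.
Final offense level: 21.
Criminal history: 7 prior points → Category III (6+).
Level 21 falls in the 21-22 band.
Grid: Level 21-22 × Category III = 40-46 months.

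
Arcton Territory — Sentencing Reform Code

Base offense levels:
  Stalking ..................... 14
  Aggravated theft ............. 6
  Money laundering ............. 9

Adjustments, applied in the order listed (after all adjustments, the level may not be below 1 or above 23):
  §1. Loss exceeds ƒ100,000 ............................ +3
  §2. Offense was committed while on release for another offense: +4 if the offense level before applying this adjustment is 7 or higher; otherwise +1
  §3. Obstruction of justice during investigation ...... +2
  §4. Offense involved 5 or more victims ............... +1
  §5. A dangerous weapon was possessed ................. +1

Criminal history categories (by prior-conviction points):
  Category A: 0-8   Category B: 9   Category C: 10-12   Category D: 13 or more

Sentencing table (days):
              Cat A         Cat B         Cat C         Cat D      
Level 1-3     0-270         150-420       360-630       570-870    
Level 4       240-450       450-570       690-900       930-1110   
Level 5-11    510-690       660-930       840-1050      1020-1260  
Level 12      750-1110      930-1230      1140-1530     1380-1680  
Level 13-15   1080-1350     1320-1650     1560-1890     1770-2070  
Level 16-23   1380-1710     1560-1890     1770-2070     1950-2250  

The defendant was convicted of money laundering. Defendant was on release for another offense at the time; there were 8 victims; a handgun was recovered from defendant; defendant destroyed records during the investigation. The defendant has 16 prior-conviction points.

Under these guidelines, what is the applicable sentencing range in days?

Base offense level for money laundering: 9.
§2 applies (level before this adjustment is 9 ≥ 7, so +4): 9 + 4 = 13.
§3 applies: 13 + 2 = 15.
§4 applies: 15 + 1 = 16.
§5 applies: 16 + 1 = 17.
Final offense level: 17.
Criminal history: 16 prior points → Category D (13+).
Level 17 falls in the 16-23 band.
Grid: Level 16-23 × Category D = 1950-2250 days.

1950-2250 days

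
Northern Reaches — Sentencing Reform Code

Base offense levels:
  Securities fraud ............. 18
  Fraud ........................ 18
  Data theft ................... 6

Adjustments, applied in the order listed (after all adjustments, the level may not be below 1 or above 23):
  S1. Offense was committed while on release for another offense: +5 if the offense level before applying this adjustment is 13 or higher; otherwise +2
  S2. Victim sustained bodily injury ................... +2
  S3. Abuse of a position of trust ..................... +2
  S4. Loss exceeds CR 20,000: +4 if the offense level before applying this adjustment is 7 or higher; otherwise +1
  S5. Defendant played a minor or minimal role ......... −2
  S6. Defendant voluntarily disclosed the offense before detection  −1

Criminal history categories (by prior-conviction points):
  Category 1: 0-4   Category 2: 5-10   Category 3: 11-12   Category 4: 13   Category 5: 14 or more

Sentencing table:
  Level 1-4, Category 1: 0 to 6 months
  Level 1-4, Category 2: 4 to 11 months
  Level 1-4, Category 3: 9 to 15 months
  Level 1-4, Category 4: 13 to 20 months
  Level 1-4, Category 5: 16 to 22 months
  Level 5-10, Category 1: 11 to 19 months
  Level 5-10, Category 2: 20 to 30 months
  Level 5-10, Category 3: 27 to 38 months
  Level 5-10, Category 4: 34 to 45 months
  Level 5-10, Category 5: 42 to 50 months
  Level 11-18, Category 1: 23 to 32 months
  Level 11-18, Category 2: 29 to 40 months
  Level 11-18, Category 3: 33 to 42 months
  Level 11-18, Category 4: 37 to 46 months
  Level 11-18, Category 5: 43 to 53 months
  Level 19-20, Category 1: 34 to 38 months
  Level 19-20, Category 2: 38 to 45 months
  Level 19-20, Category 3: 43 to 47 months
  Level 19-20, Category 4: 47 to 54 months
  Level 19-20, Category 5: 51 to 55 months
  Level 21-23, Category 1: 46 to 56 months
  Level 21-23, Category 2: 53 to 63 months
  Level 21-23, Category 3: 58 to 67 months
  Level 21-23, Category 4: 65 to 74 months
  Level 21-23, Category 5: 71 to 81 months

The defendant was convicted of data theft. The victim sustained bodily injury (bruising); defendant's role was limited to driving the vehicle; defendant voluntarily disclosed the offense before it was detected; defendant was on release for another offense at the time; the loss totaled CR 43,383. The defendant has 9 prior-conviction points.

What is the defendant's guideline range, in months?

29-40 months

Base offense level for data theft: 6.
S1 applies (level before this adjustment is 6 < 13, so +2): 6 + 2 = 8.
S2 applies: 8 + 2 = 10.
S4 applies (level before this adjustment is 10 ≥ 7, so +4): 10 + 4 = 14.
S5 applies: 14 − 2 = 12.
S6 applies: 12 − 1 = 11.
Final offense level: 11.
Criminal history: 9 prior points → Category 2 (5-10).
Level 11 falls in the 11-18 band.
Grid: Level 11-18 × Category 2 = 29-40 months.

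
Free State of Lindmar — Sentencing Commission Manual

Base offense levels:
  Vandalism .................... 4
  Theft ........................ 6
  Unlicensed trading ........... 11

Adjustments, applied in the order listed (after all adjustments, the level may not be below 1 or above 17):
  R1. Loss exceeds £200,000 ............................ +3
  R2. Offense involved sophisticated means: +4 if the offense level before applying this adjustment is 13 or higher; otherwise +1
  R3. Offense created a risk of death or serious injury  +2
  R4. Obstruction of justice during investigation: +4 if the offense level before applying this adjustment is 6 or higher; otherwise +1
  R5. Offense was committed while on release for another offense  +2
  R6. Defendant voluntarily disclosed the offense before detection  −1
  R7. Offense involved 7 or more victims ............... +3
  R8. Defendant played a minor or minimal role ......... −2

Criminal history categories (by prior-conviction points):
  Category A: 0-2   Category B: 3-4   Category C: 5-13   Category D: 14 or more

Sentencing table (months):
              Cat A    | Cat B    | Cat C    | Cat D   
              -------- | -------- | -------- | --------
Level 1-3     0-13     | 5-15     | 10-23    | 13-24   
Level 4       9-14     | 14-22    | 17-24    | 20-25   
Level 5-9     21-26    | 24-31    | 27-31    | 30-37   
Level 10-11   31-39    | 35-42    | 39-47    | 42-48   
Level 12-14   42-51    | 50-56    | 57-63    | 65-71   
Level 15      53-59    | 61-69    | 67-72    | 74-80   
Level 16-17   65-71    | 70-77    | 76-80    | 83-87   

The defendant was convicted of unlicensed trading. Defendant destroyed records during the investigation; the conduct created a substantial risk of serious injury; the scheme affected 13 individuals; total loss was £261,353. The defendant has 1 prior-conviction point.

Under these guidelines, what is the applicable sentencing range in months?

Base offense level for unlicensed trading: 11.
R1 applies: 11 + 3 = 14.
R3 applies: 14 + 2 = 16.
R4 applies (level before this adjustment is 16 ≥ 6, so +4): 16 + 4 = 20.
R7 applies: 20 + 3 = 23.
R8 does not apply.
Level 23 exceeds the maximum of 17; capped at 17.
Final offense level: 17.
Criminal history: 1 prior point → Category A (0-2).
Level 17 falls in the 16-17 band.
Grid: Level 16-17 × Category A = 65-71 months.

65-71 months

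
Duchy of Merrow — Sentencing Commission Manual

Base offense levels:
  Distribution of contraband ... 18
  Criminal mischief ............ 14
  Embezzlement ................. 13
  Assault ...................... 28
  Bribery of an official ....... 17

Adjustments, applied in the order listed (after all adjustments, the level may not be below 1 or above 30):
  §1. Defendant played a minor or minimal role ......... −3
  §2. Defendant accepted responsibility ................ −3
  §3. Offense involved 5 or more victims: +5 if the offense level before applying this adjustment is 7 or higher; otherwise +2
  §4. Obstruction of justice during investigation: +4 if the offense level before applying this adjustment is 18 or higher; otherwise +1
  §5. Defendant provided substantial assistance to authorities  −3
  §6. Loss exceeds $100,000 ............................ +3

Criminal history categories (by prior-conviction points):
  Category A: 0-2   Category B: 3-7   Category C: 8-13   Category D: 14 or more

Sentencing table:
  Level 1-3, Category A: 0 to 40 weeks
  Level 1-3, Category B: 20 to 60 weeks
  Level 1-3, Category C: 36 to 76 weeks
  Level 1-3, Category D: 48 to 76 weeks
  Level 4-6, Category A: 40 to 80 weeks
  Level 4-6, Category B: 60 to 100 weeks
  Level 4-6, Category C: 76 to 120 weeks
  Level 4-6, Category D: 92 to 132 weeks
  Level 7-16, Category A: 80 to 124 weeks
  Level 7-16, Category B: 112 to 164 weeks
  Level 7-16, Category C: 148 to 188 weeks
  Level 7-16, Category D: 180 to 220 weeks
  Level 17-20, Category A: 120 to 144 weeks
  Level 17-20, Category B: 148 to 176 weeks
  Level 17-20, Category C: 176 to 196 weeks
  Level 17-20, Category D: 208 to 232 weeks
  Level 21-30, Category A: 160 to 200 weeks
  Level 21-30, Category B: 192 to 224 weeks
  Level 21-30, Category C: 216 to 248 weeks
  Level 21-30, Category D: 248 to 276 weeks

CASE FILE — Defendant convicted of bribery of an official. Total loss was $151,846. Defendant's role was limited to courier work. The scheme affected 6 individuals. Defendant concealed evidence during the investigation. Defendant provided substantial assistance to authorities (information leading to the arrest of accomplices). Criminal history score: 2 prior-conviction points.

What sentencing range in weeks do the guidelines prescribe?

160-200 weeks

Base offense level for bribery of an official: 17.
§1 applies: 17 − 3 = 14.
§3 applies (level before this adjustment is 14 ≥ 7, so +5): 14 + 5 = 19.
§4 applies (level before this adjustment is 19 ≥ 18, so +4): 19 + 4 = 23.
§5 applies: 23 − 3 = 20.
§6 applies: 20 + 3 = 23.
Final offense level: 23.
Criminal history: 2 prior points → Category A (0-2).
Level 23 falls in the 21-30 band.
Grid: Level 21-30 × Category A = 160-200 weeks.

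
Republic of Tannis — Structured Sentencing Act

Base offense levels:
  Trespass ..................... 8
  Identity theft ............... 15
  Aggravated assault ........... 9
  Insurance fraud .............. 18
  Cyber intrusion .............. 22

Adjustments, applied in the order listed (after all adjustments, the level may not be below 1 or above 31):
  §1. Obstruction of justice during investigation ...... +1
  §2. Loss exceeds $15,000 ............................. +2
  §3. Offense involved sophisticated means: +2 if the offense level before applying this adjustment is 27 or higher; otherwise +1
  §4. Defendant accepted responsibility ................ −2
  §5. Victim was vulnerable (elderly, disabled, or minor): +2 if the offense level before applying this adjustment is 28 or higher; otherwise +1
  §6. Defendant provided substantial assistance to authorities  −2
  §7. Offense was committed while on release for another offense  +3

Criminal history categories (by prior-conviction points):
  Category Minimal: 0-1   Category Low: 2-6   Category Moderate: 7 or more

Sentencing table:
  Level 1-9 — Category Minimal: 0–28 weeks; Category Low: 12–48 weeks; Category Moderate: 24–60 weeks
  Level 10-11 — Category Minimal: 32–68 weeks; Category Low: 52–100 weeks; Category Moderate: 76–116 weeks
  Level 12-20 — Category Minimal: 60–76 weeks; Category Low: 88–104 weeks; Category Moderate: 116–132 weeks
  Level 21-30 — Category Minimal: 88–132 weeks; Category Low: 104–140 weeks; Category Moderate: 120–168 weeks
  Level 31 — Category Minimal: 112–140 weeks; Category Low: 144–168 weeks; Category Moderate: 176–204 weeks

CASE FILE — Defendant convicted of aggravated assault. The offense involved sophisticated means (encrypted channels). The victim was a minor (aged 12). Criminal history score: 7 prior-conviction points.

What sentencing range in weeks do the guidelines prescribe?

76-116 weeks

Base offense level for aggravated assault: 9.
§1 does not apply.
§2 does not apply.
§3 applies (level before this adjustment is 9 < 27, so +1): 9 + 1 = 10.
§4 does not apply.
§5 applies (level before this adjustment is 10 < 28, so +1): 10 + 1 = 11.
§7 does not apply.
Final offense level: 11.
Criminal history: 7 prior points → Category Moderate (7+).
Level 11 falls in the 10-11 band.
Grid: Level 10-11 × Category Moderate = 76-116 weeks.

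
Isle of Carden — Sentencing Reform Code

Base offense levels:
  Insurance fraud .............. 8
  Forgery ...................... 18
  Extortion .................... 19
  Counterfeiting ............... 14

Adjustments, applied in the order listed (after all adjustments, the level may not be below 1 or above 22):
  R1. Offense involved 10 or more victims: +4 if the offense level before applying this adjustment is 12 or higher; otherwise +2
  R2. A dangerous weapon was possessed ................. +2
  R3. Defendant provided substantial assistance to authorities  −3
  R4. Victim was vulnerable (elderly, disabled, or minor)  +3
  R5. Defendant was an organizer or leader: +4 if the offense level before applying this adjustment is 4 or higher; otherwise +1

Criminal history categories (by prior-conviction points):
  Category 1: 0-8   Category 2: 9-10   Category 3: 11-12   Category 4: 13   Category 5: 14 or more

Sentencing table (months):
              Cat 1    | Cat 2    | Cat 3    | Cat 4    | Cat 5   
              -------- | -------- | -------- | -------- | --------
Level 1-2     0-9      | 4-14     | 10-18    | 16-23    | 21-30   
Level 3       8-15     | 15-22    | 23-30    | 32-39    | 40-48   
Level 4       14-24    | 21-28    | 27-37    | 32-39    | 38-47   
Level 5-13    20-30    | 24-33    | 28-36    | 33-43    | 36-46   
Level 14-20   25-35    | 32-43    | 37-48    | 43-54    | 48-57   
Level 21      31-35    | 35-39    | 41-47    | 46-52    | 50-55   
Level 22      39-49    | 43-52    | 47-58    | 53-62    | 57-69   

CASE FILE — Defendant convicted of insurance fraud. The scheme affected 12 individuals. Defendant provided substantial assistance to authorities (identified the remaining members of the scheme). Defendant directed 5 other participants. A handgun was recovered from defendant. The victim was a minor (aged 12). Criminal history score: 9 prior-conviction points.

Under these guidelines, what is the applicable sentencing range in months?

Base offense level for insurance fraud: 8.
R1 applies (level before this adjustment is 8 < 12, so +2): 8 + 2 = 10.
R2 applies: 10 + 2 = 12.
R3 applies: 12 − 3 = 9.
R4 applies: 9 + 3 = 12.
R5 applies (level before this adjustment is 12 ≥ 4, so +4): 12 + 4 = 16.
Final offense level: 16.
Criminal history: 9 prior points → Category 2 (9-10).
Level 16 falls in the 14-20 band.
Grid: Level 14-20 × Category 2 = 32-43 months.

32-43 months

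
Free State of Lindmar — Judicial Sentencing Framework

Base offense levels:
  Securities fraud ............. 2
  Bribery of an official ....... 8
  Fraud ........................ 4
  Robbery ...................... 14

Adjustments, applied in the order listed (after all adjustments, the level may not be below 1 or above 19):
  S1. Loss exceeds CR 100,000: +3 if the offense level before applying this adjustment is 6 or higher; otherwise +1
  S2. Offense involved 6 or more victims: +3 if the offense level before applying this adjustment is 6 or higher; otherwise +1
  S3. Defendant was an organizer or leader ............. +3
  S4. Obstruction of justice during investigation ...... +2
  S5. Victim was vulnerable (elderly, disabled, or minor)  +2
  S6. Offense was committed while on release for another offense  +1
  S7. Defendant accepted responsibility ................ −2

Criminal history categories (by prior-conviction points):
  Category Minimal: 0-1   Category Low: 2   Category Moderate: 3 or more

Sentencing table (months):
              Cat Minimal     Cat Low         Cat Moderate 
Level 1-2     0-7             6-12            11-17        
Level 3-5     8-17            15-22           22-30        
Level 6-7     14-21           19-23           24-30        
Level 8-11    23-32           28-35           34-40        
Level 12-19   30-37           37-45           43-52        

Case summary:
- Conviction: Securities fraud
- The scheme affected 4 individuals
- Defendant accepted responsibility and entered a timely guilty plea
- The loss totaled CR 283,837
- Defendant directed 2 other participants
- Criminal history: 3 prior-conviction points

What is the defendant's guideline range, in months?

Base offense level for securities fraud: 2.
S1 applies (level before this adjustment is 2 < 6, so +1): 2 + 1 = 3.
S2 does not apply.
S3 applies: 3 + 3 = 6.
S4 does not apply.
S6 does not apply.
S7 applies: 6 − 2 = 4.
Final offense level: 4.
Criminal history: 3 prior points → Category Moderate (3+).
Level 4 falls in the 3-5 band.
Grid: Level 3-5 × Category Moderate = 22-30 months.

22-30 months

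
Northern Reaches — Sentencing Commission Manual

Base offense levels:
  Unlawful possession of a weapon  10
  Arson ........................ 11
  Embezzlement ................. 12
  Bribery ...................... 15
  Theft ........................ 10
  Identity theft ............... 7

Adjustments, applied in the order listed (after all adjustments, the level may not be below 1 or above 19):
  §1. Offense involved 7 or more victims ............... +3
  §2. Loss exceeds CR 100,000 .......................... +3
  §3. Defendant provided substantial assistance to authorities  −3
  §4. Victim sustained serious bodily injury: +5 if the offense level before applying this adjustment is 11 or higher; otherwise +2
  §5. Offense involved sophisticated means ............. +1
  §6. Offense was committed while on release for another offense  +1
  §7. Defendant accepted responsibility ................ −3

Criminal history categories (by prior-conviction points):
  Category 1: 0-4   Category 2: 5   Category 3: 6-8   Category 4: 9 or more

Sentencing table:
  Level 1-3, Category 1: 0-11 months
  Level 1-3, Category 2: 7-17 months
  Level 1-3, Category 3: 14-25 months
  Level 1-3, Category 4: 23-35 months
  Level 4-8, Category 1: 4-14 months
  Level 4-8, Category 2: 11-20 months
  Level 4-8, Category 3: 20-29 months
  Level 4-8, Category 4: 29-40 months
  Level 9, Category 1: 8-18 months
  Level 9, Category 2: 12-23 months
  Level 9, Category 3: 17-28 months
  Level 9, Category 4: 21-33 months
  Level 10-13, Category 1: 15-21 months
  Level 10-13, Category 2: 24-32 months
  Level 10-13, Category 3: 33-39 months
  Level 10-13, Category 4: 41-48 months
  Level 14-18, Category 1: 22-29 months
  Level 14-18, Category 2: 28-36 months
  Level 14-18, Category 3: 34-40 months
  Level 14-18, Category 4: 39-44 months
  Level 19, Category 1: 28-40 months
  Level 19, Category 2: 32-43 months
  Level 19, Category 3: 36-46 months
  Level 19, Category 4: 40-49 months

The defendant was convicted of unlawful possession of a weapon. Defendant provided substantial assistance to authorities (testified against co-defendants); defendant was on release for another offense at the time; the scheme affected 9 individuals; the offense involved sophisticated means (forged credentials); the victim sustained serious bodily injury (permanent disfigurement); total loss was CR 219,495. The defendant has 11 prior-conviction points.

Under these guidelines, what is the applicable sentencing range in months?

Base offense level for unlawful possession of a weapon: 10.
§1 applies: 10 + 3 = 13.
§2 applies: 13 + 3 = 16.
§3 applies: 16 − 3 = 13.
§4 applies (level before this adjustment is 13 ≥ 11, so +5): 13 + 5 = 18.
§5 applies: 18 + 1 = 19.
§6 applies: 19 + 1 = 20.
§7 does not apply.
Level 20 exceeds the maximum of 19; capped at 19.
Final offense level: 19.
Criminal history: 11 prior points → Category 4 (9+).
Level 19 falls in the 19 band.
Grid: Level 19 × Category 4 = 40-49 months.

40-49 months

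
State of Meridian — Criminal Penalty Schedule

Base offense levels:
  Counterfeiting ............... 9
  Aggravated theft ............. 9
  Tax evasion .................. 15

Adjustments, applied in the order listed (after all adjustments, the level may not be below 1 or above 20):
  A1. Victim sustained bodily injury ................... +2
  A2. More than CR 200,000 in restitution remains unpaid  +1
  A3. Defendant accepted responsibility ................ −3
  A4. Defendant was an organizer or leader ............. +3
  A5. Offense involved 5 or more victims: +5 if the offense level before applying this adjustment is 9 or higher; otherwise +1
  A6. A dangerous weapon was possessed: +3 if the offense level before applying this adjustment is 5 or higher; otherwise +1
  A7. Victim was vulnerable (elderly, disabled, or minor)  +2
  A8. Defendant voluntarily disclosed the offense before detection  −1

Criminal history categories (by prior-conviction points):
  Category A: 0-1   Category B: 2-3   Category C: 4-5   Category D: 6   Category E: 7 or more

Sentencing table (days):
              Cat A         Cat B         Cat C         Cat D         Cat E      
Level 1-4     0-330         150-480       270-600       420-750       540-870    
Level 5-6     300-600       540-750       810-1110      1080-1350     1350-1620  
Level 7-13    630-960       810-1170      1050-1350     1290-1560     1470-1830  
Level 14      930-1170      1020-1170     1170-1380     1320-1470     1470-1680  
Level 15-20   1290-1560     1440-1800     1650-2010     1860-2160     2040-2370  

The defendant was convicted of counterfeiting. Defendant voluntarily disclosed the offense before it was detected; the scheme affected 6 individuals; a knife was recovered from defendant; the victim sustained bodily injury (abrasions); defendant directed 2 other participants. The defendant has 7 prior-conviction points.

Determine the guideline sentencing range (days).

2040-2370 days

Base offense level for counterfeiting: 9.
A1 applies: 9 + 2 = 11.
A2 does not apply.
A4 applies: 11 + 3 = 14.
A5 applies (level before this adjustment is 14 ≥ 9, so +5): 14 + 5 = 19.
A6 applies (level before this adjustment is 19 ≥ 5, so +3): 19 + 3 = 22.
A8 applies: 22 − 1 = 21.
Level 21 exceeds the maximum of 20; capped at 20.
Final offense level: 20.
Criminal history: 7 prior points → Category E (7+).
Level 20 falls in the 15-20 band.
Grid: Level 15-20 × Category E = 2040-2370 days.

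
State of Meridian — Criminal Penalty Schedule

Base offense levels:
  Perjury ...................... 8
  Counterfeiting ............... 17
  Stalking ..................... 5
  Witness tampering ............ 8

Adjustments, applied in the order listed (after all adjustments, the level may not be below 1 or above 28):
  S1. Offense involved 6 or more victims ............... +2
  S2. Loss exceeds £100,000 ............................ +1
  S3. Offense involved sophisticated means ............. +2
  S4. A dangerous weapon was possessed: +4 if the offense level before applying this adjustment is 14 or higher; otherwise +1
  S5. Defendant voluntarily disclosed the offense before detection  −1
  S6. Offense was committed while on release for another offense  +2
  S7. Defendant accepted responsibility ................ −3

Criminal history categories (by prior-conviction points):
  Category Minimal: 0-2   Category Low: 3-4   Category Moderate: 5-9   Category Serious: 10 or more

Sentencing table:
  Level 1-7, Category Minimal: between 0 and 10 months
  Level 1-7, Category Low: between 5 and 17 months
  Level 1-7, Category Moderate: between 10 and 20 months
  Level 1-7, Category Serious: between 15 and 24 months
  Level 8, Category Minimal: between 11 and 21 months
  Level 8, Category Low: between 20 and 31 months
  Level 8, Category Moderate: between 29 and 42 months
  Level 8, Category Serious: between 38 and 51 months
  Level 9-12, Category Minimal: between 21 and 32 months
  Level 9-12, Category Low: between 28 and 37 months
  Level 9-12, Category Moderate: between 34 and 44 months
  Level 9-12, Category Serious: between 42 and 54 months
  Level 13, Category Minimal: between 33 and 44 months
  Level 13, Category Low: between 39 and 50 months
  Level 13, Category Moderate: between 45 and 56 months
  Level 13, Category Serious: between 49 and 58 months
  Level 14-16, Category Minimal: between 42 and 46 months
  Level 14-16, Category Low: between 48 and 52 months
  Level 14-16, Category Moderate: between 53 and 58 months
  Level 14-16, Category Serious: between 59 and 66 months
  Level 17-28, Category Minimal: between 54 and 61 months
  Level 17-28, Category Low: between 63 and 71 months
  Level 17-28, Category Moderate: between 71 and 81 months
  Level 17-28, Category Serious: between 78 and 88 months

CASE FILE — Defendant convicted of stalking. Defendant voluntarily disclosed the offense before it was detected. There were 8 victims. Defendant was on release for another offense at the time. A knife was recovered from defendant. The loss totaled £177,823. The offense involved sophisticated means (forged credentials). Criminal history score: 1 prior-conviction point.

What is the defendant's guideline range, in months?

21-32 months

Base offense level for stalking: 5.
S1 applies: 5 + 2 = 7.
S2 applies: 7 + 1 = 8.
S3 applies: 8 + 2 = 10.
S4 applies (level before this adjustment is 10 < 14, so +1): 10 + 1 = 11.
S5 applies: 11 − 1 = 10.
S6 applies: 10 + 2 = 12.
Final offense level: 12.
Criminal history: 1 prior point → Category Minimal (0-2).
Level 12 falls in the 9-12 band.
Grid: Level 9-12 × Category Minimal = 21-32 months.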